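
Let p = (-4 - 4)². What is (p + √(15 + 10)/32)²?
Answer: 4214809/1024 ≈ 4116.0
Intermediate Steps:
p = 64 (p = (-8)² = 64)
(p + √(15 + 10)/32)² = (64 + √(15 + 10)/32)² = (64 + √25*(1/32))² = (64 + 5*(1/32))² = (64 + 5/32)² = (2053/32)² = 4214809/1024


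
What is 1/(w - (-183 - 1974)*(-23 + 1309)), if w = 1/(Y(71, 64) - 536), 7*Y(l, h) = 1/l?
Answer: 266391/738942527185 ≈ 3.6050e-7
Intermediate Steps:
Y(l, h) = 1/(7*l)
w = -497/266391 (w = 1/((⅐)/71 - 536) = 1/((⅐)*(1/71) - 536) = 1/(1/497 - 536) = 1/(-266391/497) = -497/266391 ≈ -0.0018657)
1/(w - (-183 - 1974)*(-23 + 1309)) = 1/(-497/266391 - (-183 - 1974)*(-23 + 1309)) = 1/(-497/266391 - (-2157)*1286) = 1/(-497/266391 - 1*(-2773902)) = 1/(-497/266391 + 2773902) = 1/(738942527185/266391) = 266391/738942527185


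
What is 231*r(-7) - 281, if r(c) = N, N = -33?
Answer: -7904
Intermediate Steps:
r(c) = -33
231*r(-7) - 281 = 231*(-33) - 281 = -7623 - 281 = -7904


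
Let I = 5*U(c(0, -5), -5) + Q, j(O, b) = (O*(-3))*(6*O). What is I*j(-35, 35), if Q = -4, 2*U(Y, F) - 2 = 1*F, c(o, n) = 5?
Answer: 253575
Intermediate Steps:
U(Y, F) = 1 + F/2 (U(Y, F) = 1 + (1*F)/2 = 1 + F/2)
j(O, b) = -18*O**2 (j(O, b) = (-3*O)*(6*O) = -18*O**2)
I = -23/2 (I = 5*(1 + (1/2)*(-5)) - 4 = 5*(1 - 5/2) - 4 = 5*(-3/2) - 4 = -15/2 - 4 = -23/2 ≈ -11.500)
I*j(-35, 35) = -(-207)*(-35)**2 = -(-207)*1225 = -23/2*(-22050) = 253575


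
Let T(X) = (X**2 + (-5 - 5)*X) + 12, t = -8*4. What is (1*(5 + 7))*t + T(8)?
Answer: -388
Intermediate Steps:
t = -32
T(X) = 12 + X**2 - 10*X (T(X) = (X**2 - 10*X) + 12 = 12 + X**2 - 10*X)
(1*(5 + 7))*t + T(8) = (1*(5 + 7))*(-32) + (12 + 8**2 - 10*8) = (1*12)*(-32) + (12 + 64 - 80) = 12*(-32) - 4 = -384 - 4 = -388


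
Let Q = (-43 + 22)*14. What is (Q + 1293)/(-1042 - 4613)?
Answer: -333/1885 ≈ -0.17666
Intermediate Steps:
Q = -294 (Q = -21*14 = -294)
(Q + 1293)/(-1042 - 4613) = (-294 + 1293)/(-1042 - 4613) = 999/(-5655) = 999*(-1/5655) = -333/1885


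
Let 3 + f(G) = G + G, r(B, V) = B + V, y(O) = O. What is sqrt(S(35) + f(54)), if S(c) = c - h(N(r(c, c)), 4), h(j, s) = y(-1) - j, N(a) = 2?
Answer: sqrt(143) ≈ 11.958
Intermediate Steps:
h(j, s) = -1 - j
f(G) = -3 + 2*G (f(G) = -3 + (G + G) = -3 + 2*G)
S(c) = 3 + c (S(c) = c - (-1 - 1*2) = c - (-1 - 2) = c - 1*(-3) = c + 3 = 3 + c)
sqrt(S(35) + f(54)) = sqrt((3 + 35) + (-3 + 2*54)) = sqrt(38 + (-3 + 108)) = sqrt(38 + 105) = sqrt(143)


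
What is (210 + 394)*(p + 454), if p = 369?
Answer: 497092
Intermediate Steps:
(210 + 394)*(p + 454) = (210 + 394)*(369 + 454) = 604*823 = 497092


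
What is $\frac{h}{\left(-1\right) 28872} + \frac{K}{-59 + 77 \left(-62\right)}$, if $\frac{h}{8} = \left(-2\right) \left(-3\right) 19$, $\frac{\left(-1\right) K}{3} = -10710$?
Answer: $- \frac{1438372}{215337} \approx -6.6796$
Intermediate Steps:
$K = 32130$ ($K = \left(-3\right) \left(-10710\right) = 32130$)
$h = 912$ ($h = 8 \left(-2\right) \left(-3\right) 19 = 8 \cdot 6 \cdot 19 = 8 \cdot 114 = 912$)
$\frac{h}{\left(-1\right) 28872} + \frac{K}{-59 + 77 \left(-62\right)} = \frac{912}{\left(-1\right) 28872} + \frac{32130}{-59 + 77 \left(-62\right)} = \frac{912}{-28872} + \frac{32130}{-59 - 4774} = 912 \left(- \frac{1}{28872}\right) + \frac{32130}{-4833} = - \frac{38}{1203} + 32130 \left(- \frac{1}{4833}\right) = - \frac{38}{1203} - \frac{1190}{179} = - \frac{1438372}{215337}$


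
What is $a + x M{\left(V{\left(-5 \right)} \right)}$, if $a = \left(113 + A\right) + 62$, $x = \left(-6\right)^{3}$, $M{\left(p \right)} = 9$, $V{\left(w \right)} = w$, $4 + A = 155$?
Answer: $-1618$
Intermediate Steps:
$A = 151$ ($A = -4 + 155 = 151$)
$x = -216$
$a = 326$ ($a = \left(113 + 151\right) + 62 = 264 + 62 = 326$)
$a + x M{\left(V{\left(-5 \right)} \right)} = 326 - 1944 = -1618$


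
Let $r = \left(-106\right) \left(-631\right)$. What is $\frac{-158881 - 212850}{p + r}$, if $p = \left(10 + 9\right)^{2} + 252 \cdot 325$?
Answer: $- \frac{371731}{149147} \approx -2.4924$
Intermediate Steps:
$p = 82261$ ($p = 19^{2} + 81900 = 361 + 81900 = 82261$)
$r = 66886$
$\frac{-158881 - 212850}{p + r} = \frac{-158881 - 212850}{82261 + 66886} = - \frac{371731}{149147}$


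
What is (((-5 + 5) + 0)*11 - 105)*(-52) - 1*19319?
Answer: -13859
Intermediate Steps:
(((-5 + 5) + 0)*11 - 105)*(-52) - 1*19319 = ((0 + 0)*11 - 105)*(-52) - 19319 = (0*11 - 105)*(-52) - 19319 = (0 - 105)*(-52) - 19319 = -105*(-52) - 19319 = 5460 - 19319 = -13859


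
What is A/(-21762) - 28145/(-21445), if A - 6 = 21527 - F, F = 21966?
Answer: 124355435/93337218 ≈ 1.3323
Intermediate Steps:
A = -433 (A = 6 + (21527 - 1*21966) = 6 + (21527 - 21966) = 6 - 439 = -433)
A/(-21762) - 28145/(-21445) = -433/(-21762) - 28145/(-21445) = -433*(-1/21762) - 28145*(-1/21445) = 433/21762 + 5629/4289 = 124355435/93337218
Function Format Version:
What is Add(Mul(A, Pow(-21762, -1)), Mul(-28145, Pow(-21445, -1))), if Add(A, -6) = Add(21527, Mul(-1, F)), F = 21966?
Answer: Rational(124355435, 93337218) ≈ 1.3323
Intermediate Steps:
A = -433 (A = Add(6, Add(21527, Mul(-1, 21966))) = Add(6, Add(21527, -21966)) = Add(6, -439) = -433)
Add(Mul(A, Pow(-21762, -1)), Mul(-28145, Pow(-21445, -1))) = Add(Mul(-433, Pow(-21762, -1)), Mul(-28145, Pow(-21445, -1))) = Add(Mul(-433, Rational(-1, 21762)), Mul(-28145, Rational(-1, 21445))) = Add(Rational(433, 21762), Rational(5629, 4289)) = Rational(124355435, 93337218)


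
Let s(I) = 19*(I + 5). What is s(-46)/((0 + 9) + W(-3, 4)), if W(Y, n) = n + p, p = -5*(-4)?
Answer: -779/33 ≈ -23.606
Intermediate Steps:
p = 20
s(I) = 95 + 19*I (s(I) = 19*(5 + I) = 95 + 19*I)
W(Y, n) = 20 + n (W(Y, n) = n + 20 = 20 + n)
s(-46)/((0 + 9) + W(-3, 4)) = (95 + 19*(-46))/((0 + 9) + (20 + 4)) = (95 - 874)/(9 + 24) = -779/33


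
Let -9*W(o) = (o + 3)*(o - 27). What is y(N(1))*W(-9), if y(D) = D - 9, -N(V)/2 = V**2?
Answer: 264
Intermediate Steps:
W(o) = -(-27 + o)*(3 + o)/9 (W(o) = -(o + 3)*(o - 27)/9 = -(3 + o)*(-27 + o)/9 = -(-27 + o)*(3 + o)/9)
N(V) = -2*V**2
y(D) = -9 + D
y(N(1))*W(-9) = (-9 - 2*1**2)*(9 - 1/9*(-9)**2 + (8/3)*(-9)) = (-9 - 2*1)*(9 - 1/9*81 - 24) = (-9 - 2)*(9 - 9 - 24) = -11*(-24) = 264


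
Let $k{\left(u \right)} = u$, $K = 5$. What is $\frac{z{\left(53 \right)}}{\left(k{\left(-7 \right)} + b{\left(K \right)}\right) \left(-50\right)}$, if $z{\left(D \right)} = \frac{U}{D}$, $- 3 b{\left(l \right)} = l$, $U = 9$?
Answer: $\frac{27}{68900} \approx 0.00039187$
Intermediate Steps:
$b{\left(l \right)} = - \frac{l}{3}$
$z{\left(D \right)} = \frac{9}{D}$
$\frac{z{\left(53 \right)}}{\left(k{\left(-7 \right)} + b{\left(K \right)}\right) \left(-50\right)} = \frac{9 \cdot \frac{1}{53}}{\left(-7 - \frac{5}{3}\right) \left(-50\right)} = \frac{9}{53 \left(\left(- \frac{26}{3}\right) \left(-50\right)\right)} = \frac{9}{53 \cdot \frac{1300}{3}} = \frac{9}{53} \cdot \frac{3}{1300} = \frac{27}{68900}$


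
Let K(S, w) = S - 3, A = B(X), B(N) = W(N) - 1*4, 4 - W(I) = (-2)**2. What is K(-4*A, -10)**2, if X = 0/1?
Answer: 169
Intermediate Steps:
W(I) = 0 (W(I) = 4 - 1*(-2)**2 = 4 - 1*4 = 4 - 4 = 0)
X = 0 (X = 0*1 = 0)
B(N) = -4 (B(N) = 0 - 1*4 = 0 - 4 = -4)
A = -4
K(S, w) = -3 + S
K(-4*A, -10)**2 = (-3 - 4*(-4))**2 = (-3 + 16)**2 = 13**2 = 169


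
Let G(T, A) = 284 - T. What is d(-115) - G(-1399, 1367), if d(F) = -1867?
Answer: -3550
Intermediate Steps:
d(-115) - G(-1399, 1367) = -1867 - (284 - 1*(-1399)) = -1867 - (284 + 1399) = -1867 - 1*1683 = -1867 - 1683 = -3550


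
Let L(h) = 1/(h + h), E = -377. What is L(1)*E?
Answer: -377/2 ≈ -188.50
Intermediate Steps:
L(h) = 1/(2*h)
L(1)*E = ((½)/1)*(-377) = ((½)*1)*(-377) = (½)*(-377) = -377/2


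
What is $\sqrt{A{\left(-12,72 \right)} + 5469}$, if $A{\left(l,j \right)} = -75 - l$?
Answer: $\sqrt{5406} \approx 73.526$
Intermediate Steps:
$\sqrt{A{\left(-12,72 \right)} + 5469} = \sqrt{\left(-75 - -12\right) + 5469} = \sqrt{\left(-75 + 12\right) + 5469} = \sqrt{-63 + 5469} = \sqrt{5406}$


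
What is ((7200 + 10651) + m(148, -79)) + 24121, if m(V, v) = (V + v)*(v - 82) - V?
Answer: 30715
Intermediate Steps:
m(V, v) = -V + (-82 + v)*(V + v) (m(V, v) = (V + v)*(-82 + v) - V = (-82 + v)*(V + v) - V = -V + (-82 + v)*(V + v))
((7200 + 10651) + m(148, -79)) + 24121 = ((7200 + 10651) + ((-79)² - 83*148 - 82*(-79) + 148*(-79))) + 24121 = (17851 + (6241 - 12284 + 6478 - 11692)) + 24121 = (17851 - 11257) + 24121 = 6594 + 24121 = 30715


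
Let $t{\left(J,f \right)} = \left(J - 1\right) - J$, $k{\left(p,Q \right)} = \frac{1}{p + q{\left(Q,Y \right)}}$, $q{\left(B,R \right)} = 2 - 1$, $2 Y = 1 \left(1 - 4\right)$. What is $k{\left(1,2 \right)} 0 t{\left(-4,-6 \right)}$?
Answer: $0$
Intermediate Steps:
$Y = - \frac{3}{2}$ ($Y = \frac{1 \left(1 - 4\right)}{2} = \frac{1 \left(-3\right)}{2} = \frac{1}{2} \left(-3\right) = - \frac{3}{2} \approx -1.5$)
$q{\left(B,R \right)} = 1$
$k{\left(p,Q \right)} = \frac{1}{1 + p}$ ($k{\left(p,Q \right)} = \frac{1}{p + 1} = \frac{1}{1 + p}$)
$t{\left(J,f \right)} = -1$ ($t{\left(J,f \right)} = \left(-1 + J\right) - J = -1$)
$k{\left(1,2 \right)} 0 t{\left(-4,-6 \right)} = \frac{1}{1 + 1} \cdot 0 \left(-1\right) = \frac{1}{2} \cdot 0 \left(-1\right) = 0 \left(-1\right) = 0$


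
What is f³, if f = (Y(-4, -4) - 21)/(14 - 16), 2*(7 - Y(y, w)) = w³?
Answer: -729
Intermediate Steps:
Y(y, w) = 7 - w³/2
f = -9 (f = ((7 - ½*(-4)³) - 21)/(14 - 16) = ((7 - ½*(-64)) - 21)/(-2) = ((7 + 32) - 21)*(-½) = (39 - 21)*(-½) = 18*(-½) = -9)
f³ = (-9)³ = -729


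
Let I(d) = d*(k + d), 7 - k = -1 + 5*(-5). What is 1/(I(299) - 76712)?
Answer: 1/22556 ≈ 4.4334e-5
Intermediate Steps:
k = 33 (k = 7 - (-1 + 5*(-5)) = 7 - (-1 - 25) = 7 - 1*(-26) = 7 + 26 = 33)
I(d) = d*(33 + d)
1/(I(299) - 76712) = 1/(299*(33 + 299) - 76712) = 1/(299*332 - 76712) = 1/(99268 - 76712) = 1/22556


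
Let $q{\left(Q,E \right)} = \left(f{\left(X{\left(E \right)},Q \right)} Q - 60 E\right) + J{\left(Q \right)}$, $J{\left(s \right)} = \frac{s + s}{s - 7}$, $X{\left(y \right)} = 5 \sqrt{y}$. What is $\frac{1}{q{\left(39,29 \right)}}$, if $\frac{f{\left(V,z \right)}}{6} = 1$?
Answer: $- \frac{16}{24057} \approx -0.00066509$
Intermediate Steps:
$f{\left(V,z \right)} = 6$ ($f{\left(V,z \right)} = 6 \cdot 1 = 6$)
$J{\left(s \right)} = \frac{2 s}{-7 + s}$
$q{\left(Q,E \right)} = - 60 E + 6 Q + \frac{2 Q}{-7 + Q}$ ($q{\left(Q,E \right)} = \left(6 Q - 60 E\right) + \frac{2 Q}{-7 + Q} = \left(- 60 E + 6 Q\right) + \frac{2 Q}{-7 + Q} = - 60 E + 6 Q + \frac{2 Q}{-7 + Q}$)
$\frac{1}{q{\left(39,29 \right)}} = \frac{1}{2 \frac{1}{-7 + 39} \left(39 + 3 \left(-7 + 39\right) \left(39 - 290\right)\right)} = \frac{1}{2 \cdot \frac{1}{32} \left(39 + 3 \cdot 32 \left(39 - 290\right)\right)} = \frac{1}{2 \cdot \frac{1}{32} \left(39 + 3 \cdot 32 \left(-251\right)\right)} = \frac{1}{2 \cdot \frac{1}{32} \left(39 - 24096\right)} = \frac{1}{2 \cdot \frac{1}{32} \left(-24057\right)} = \frac{1}{- \frac{24057}{16}} = - \frac{16}{24057}$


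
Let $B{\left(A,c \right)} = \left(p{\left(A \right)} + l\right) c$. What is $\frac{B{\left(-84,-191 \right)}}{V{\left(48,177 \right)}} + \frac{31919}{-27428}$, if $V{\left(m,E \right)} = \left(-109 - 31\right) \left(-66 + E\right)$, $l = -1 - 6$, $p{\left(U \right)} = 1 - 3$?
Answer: $- \frac{22632083}{17759630} \approx -1.2744$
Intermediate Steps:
$p{\left(U \right)} = -2$
$l = -7$ ($l = -1 - 6 = -7$)
$V{\left(m,E \right)} = 9240 - 140 E$ ($V{\left(m,E \right)} = - 140 \left(-66 + E\right) = 9240 - 140 E$)
$B{\left(A,c \right)} = - 9 c$ ($B{\left(A,c \right)} = \left(-2 - 7\right) c = - 9 c$)
$\frac{B{\left(-84,-191 \right)}}{V{\left(48,177 \right)}} + \frac{31919}{-27428} = \frac{\left(-9\right) \left(-191\right)}{9240 - 24780} + \frac{31919}{-27428} = \frac{1719}{9240 - 24780} + 31919 \left(- \frac{1}{27428}\right) = \frac{1719}{-15540} - \frac{31919}{27428} = 1719 \left(- \frac{1}{15540}\right) - \frac{31919}{27428} = - \frac{573}{5180} - \frac{31919}{27428} = - \frac{22632083}{17759630}$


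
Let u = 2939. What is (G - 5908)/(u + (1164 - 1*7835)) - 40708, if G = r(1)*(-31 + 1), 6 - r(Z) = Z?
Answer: -75958099/1866 ≈ -40706.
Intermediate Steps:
r(Z) = 6 - Z
G = -150 (G = (6 - 1*1)*(-31 + 1) = (6 - 1)*(-30) = 5*(-30) = -150)
(G - 5908)/(u + (1164 - 1*7835)) - 40708 = (-150 - 5908)/(2939 + (1164 - 1*7835)) - 40708 = -6058/(2939 + (1164 - 7835)) - 40708 = -6058/(2939 - 6671) - 40708 = -6058/(-3732) - 40708 = -6058*(-1/3732) - 40708 = 3029/1866 - 40708 = -75958099/1866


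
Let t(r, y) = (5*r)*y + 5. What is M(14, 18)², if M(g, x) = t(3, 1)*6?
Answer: 14400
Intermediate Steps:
t(r, y) = 5 + 5*r*y (t(r, y) = 5*r*y + 5 = 5 + 5*r*y)
M(g, x) = 120 (M(g, x) = (5 + 5*3*1)*6 = (5 + 15)*6 = 20*6 = 120)
M(14, 18)² = 120² = 14400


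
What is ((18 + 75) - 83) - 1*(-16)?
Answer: 26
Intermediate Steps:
((18 + 75) - 83) - 1*(-16) = (93 - 83) + 16 = 10 + 16 = 26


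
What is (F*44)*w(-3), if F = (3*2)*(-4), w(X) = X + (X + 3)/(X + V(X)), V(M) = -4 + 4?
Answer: 3168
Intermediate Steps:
V(M) = 0
w(X) = X + (3 + X)/X (w(X) = X + (X + 3)/(X + 0) = X + (3 + X)/X)
F = -24 (F = 6*(-4) = -24)
(F*44)*w(-3) = (-24*44)*(1 - 3 + 3/(-3)) = -1056*(1 - 3 + 3*(-1/3)) = -1056*(1 - 3 - 1) = -1056*(-3) = 3168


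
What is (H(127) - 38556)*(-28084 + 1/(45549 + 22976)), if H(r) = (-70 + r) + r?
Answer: 73845229430828/68525 ≈ 1.0776e+9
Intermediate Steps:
H(r) = -70 + 2*r
(H(127) - 38556)*(-28084 + 1/(45549 + 22976)) = ((-70 + 2*127) - 38556)*(-28084 + 1/(45549 + 22976)) = ((-70 + 254) - 38556)*(-28084 + 1/68525) = (184 - 38556)*(-28084 + 1/68525) = -38372*(-1924456099/68525) = 73845229430828/68525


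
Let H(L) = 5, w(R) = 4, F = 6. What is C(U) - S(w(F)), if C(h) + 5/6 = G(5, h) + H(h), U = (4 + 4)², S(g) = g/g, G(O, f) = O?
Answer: 49/6 ≈ 8.1667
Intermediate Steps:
S(g) = 1
U = 64 (U = 8² = 64)
C(h) = 55/6 (C(h) = -⅚ + (5 + 5) = -⅚ + 10 = 55/6)
C(U) - S(w(F)) = 55/6 - 1*1 = 55/6 - 1 = 49/6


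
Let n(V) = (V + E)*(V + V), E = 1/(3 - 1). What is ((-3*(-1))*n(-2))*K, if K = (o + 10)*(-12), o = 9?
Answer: -4104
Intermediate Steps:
E = ½ (E = 1/2 = ½ ≈ 0.50000)
K = -228 (K = (9 + 10)*(-12) = 19*(-12) = -228)
n(V) = 2*V*(½ + V) (n(V) = (V + ½)*(V + V) = (½ + V)*(2*V) = 2*V*(½ + V))
((-3*(-1))*n(-2))*K = ((-3*(-1))*(-2*(1 + 2*(-2))))*(-228) = (3*(-2*(1 - 4)))*(-228) = (3*(-2*(-3)))*(-228) = (3*6)*(-228) = 18*(-228) = -4104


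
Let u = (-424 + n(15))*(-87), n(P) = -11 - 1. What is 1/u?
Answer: 1/37932 ≈ 2.6363e-5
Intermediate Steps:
n(P) = -12
u = 37932 (u = (-424 - 12)*(-87) = -436*(-87) = 37932)
1/u = 1/37932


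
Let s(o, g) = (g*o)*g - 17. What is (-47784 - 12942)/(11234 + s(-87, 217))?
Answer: 10121/680921 ≈ 0.014864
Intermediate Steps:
s(o, g) = -17 + o*g² (s(o, g) = o*g² - 17 = -17 + o*g²)
(-47784 - 12942)/(11234 + s(-87, 217)) = (-47784 - 12942)/(11234 + (-17 - 87*217²)) = -60726/(11234 + (-17 - 87*47089)) = -60726/(11234 + (-17 - 4096743)) = -60726/(11234 - 4096760) = -60726/(-4085526) = -60726*(-1/4085526) = 10121/680921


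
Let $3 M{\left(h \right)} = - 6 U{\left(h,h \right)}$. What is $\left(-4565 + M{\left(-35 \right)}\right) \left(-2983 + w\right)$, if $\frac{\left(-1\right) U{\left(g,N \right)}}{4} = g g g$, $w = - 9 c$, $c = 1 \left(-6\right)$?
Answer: $1018017885$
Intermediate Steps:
$c = -6$
$w = 54$ ($w = \left(-9\right) \left(-6\right) = 54$)
$U{\left(g,N \right)} = - 4 g^{3}$ ($U{\left(g,N \right)} = - 4 g g g = - 4 g^{2} g = - 4 g^{3}$)
$M{\left(h \right)} = 8 h^{3}$ ($M{\left(h \right)} = \frac{\left(-6\right) \left(- 4 h^{3}\right)}{3} = \frac{24 h^{3}}{3} = 8 h^{3}$)
$\left(-4565 + M{\left(-35 \right)}\right) \left(-2983 + w\right) = \left(-4565 + 8 \left(-35\right)^{3}\right) \left(-2983 + 54\right) = \left(-4565 + 8 \left(-42875\right)\right) \left(-2929\right) = \left(-4565 - 343000\right) \left(-2929\right) = \left(-347565\right) \left(-2929\right) = 1018017885$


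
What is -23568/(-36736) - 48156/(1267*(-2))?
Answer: 8164197/415576 ≈ 19.646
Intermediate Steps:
-23568/(-36736) - 48156/(1267*(-2)) = -23568*(-1/36736) - 48156/(-2534) = 1473/2296 - 48156*(-1/2534) = 1473/2296 + 24078/1267 = 8164197/415576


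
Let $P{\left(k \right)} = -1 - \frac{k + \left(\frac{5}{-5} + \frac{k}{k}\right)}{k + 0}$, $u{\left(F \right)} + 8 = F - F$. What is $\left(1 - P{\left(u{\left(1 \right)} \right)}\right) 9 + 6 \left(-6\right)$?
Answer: $-9$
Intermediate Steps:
$u{\left(F \right)} = -8$ ($u{\left(F \right)} = -8 + \left(F - F\right) = -8 + 0 = -8$)
$P{\left(k \right)} = -2$ ($P{\left(k \right)} = -1 - \frac{k + \left(5 \left(- \frac{1}{5}\right) + 1\right)}{k} = -1 - \frac{k + \left(-1 + 1\right)}{k} = -1 - \frac{k + 0}{k} = -1 - \frac{k}{k} = -1 - 1 = -2$)
$\left(1 - P{\left(u{\left(1 \right)} \right)}\right) 9 + 6 \left(-6\right) = \left(1 - -2\right) 9 + 6 \left(-6\right) = \left(1 + 2\right) 9 - 36 = 3 \cdot 9 - 36 = 27 - 36 = -9$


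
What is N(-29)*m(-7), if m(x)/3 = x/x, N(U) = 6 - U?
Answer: 105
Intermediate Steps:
m(x) = 3 (m(x) = 3*(x/x) = 3*1 = 3)
N(-29)*m(-7) = (6 - 1*(-29))*3 = (6 + 29)*3 = 35*3 = 105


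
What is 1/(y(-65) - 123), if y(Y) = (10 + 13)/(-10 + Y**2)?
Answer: -4215/518422 ≈ -0.0081304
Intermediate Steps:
y(Y) = 23/(-10 + Y**2)
1/(y(-65) - 123) = 1/(23/(-10 + (-65)**2) - 123) = 1/(23/(-10 + 4225) - 123) = 1/(23/4215 - 123) = 1/(-518422/4215) = -4215/518422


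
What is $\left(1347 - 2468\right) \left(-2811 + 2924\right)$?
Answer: $-126673$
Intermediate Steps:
$\left(1347 - 2468\right) \left(-2811 + 2924\right) = \left(-1121\right) 113 = -126673$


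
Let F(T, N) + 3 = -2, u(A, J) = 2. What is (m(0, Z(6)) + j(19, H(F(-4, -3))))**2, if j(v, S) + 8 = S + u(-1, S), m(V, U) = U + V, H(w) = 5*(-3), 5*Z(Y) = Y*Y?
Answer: 4761/25 ≈ 190.44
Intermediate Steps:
Z(Y) = Y**2/5 (Z(Y) = (Y*Y)/5 = Y**2/5)
F(T, N) = -5 (F(T, N) = -3 - 2 = -5)
H(w) = -15
j(v, S) = -6 + S (j(v, S) = -8 + (S + 2) = -8 + (2 + S) = -6 + S)
(m(0, Z(6)) + j(19, H(F(-4, -3))))**2 = (((1/5)*6**2 + 0) + (-6 - 15))**2 = (((1/5)*36 + 0) - 21)**2 = ((36/5 + 0) - 21)**2 = (36/5 - 21)**2 = (-69/5)**2 = 4761/25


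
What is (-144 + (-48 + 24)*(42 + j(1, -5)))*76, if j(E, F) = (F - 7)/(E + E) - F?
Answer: -85728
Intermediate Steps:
j(E, F) = -F + (-7 + F)/(2*E) (j(E, F) = (-7 + F)/((2*E)) - F = (-7 + F)*(1/(2*E)) - F = (-7 + F)/(2*E) - F = -F + (-7 + F)/(2*E))
(-144 + (-48 + 24)*(42 + j(1, -5)))*76 = (-144 + (-48 + 24)*(42 + (½)*(-7 - 5 - 2*1*(-5))/1))*76 = (-144 - 24*(42 + (½)*1*(-7 - 5 + 10)))*76 = (-144 - 24*(42 + (½)*1*(-2)))*76 = (-144 - 24*(42 - 1))*76 = (-144 - 24*41)*76 = (-144 - 984)*76 = -1128*76 = -85728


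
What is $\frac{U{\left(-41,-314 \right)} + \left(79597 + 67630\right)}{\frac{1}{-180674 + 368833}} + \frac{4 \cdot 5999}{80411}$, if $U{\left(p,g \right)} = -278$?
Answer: $\frac{2223346209606197}{80411} \approx 2.765 \cdot 10^{10}$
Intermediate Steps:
$\frac{U{\left(-41,-314 \right)} + \left(79597 + 67630\right)}{\frac{1}{-180674 + 368833}} + \frac{4 \cdot 5999}{80411} = \frac{-278 + \left(79597 + 67630\right)}{\frac{1}{-180674 + 368833}} + \frac{4 \cdot 5999}{80411} = \frac{-278 + 147227}{\frac{1}{188159}} + 23996 \cdot \frac{1}{80411} = 146949 \frac{1}{\frac{1}{188159}} + \frac{23996}{80411} = 146949 \cdot 188159 + \frac{23996}{80411} = 27649776891 + \frac{23996}{80411} = \frac{2223346209606197}{80411}$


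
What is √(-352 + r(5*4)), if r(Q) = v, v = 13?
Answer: I*√339 ≈ 18.412*I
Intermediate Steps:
r(Q) = 13
√(-352 + r(5*4)) = √(-352 + 13) = √(-339) = I*√339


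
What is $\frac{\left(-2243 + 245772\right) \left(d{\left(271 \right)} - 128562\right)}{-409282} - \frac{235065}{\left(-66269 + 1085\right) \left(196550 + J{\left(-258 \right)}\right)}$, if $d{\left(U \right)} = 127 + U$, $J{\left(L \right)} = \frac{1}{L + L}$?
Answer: $\frac{8597441906162215484099}{112739253841447688} \approx 76260.0$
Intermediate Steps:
$J{\left(L \right)} = \frac{1}{2 L}$
$\frac{\left(-2243 + 245772\right) \left(d{\left(271 \right)} - 128562\right)}{-409282} - \frac{235065}{\left(-66269 + 1085\right) \left(196550 + J{\left(-258 \right)}\right)} = \frac{\left(-2243 + 245772\right) \left(\left(127 + 271\right) - 128562\right)}{-409282} - \frac{235065}{\left(-66269 + 1085\right) \left(196550 + \frac{1}{2 \left(-258\right)}\right)} = 243529 \left(398 - 128562\right) \left(- \frac{1}{409282}\right) - \frac{235065}{\left(-65184\right) \left(196550 + \frac{1}{2} \left(- \frac{1}{258}\right)\right)} = 243529 \left(-128164\right) \left(- \frac{1}{409282}\right) - \frac{235065}{\left(-65184\right) \left(196550 - \frac{1}{516}\right)} = \left(-31211650756\right) \left(- \frac{1}{409282}\right) - \frac{235065}{\left(-65184\right) \frac{101419799}{516}} = \frac{15605825378}{204641} - \frac{235065}{- \frac{550912348168}{43}} = \frac{15605825378}{204641} - - \frac{10107795}{550912348168} = \frac{15605825378}{204641} + \frac{10107795}{550912348168} = \frac{8597441906162215484099}{112739253841447688}$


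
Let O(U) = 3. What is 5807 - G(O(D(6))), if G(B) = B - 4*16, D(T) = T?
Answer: 5868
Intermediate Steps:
G(B) = -64 + B (G(B) = B - 64 = -64 + B)
5807 - G(O(D(6))) = 5807 - (-64 + 3) = 5807 - 1*(-61) = 5807 + 61 = 5868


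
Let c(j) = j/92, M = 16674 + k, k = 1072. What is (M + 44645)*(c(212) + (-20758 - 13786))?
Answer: -49567091469/23 ≈ -2.1551e+9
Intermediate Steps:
M = 17746 (M = 16674 + 1072 = 17746)
c(j) = j/92 (c(j) = j*(1/92) = j/92)
(M + 44645)*(c(212) + (-20758 - 13786)) = (17746 + 44645)*((1/92)*212 + (-20758 - 13786)) = 62391*(53/23 - 34544) = 62391*(-794459/23) = -49567091469/23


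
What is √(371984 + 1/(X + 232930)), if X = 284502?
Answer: √24898365396662862/258716 ≈ 609.91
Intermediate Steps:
√(371984 + 1/(X + 232930)) = √(371984 + 1/(284502 + 232930)) = √(371984 + 1/517432) = √(192476425089/517432) = √24898365396662862/258716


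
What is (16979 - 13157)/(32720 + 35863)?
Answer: 1274/22861 ≈ 0.055728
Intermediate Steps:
(16979 - 13157)/(32720 + 35863) = 3822/68583 = 3822*(1/68583) = 1274/22861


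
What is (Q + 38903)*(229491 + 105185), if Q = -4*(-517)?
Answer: 13712010396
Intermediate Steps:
Q = 2068
(Q + 38903)*(229491 + 105185) = (2068 + 38903)*(229491 + 105185) = 40971*334676 = 13712010396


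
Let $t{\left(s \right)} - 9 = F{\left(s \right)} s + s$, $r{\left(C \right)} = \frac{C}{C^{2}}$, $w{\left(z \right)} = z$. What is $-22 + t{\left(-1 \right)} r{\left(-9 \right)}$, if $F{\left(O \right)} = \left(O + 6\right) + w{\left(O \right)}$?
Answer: $- \frac{202}{9} \approx -22.444$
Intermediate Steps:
$r{\left(C \right)} = \frac{1}{C}$ ($r{\left(C \right)} = \frac{C}{C^{2}} = \frac{1}{C}$)
$F{\left(O \right)} = 6 + 2 O$ ($F{\left(O \right)} = \left(O + 6\right) + O = \left(6 + O\right) + O = 6 + 2 O$)
$t{\left(s \right)} = 9 + s + s \left(6 + 2 s\right)$ ($t{\left(s \right)} = 9 + \left(\left(6 + 2 s\right) s + s\right) = 9 + \left(s \left(6 + 2 s\right) + s\right) = 9 + \left(s + s \left(6 + 2 s\right)\right) = 9 + s + s \left(6 + 2 s\right)$)
$-22 + t{\left(-1 \right)} r{\left(-9 \right)} = -22 + \frac{9 - 1 + 2 \left(-1\right) \left(3 - 1\right)}{-9} = -22 + \left(9 - 1 + 2 \left(-1\right) 2\right) \left(- \frac{1}{9}\right) = -22 + \left(9 - 1 - 4\right) \left(- \frac{1}{9}\right) = -22 + 4 \left(- \frac{1}{9}\right) = -22 - \frac{4}{9} = - \frac{202}{9}$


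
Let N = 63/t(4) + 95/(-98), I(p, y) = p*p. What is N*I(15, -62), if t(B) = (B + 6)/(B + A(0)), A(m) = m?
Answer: 534285/98 ≈ 5451.9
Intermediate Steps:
t(B) = (6 + B)/B (t(B) = (B + 6)/(B + 0) = (6 + B)/B)
I(p, y) = p²
N = 11873/490 (N = 63/(((6 + 4)/4)) + 95/(-98) = 63/(((¼)*10)) + 95*(-1/98) = 63/(5/2) - 95/98 = 63*(⅖) - 95/98 = 126/5 - 95/98 = 11873/490 ≈ 24.231)
N*I(15, -62) = (11873/490)*15² = (11873/490)*225 = 534285/98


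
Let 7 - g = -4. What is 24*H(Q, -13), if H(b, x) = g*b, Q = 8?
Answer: 2112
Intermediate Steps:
g = 11 (g = 7 - 1*(-4) = 7 + 4 = 11)
H(b, x) = 11*b
24*H(Q, -13) = 24*(11*8) = 24*88 = 2112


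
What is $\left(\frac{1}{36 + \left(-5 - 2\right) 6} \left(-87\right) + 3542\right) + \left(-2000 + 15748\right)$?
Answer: $\frac{34609}{2} \approx 17305.0$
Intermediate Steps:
$\left(\frac{1}{36 + \left(-5 - 2\right) 6} \left(-87\right) + 3542\right) + \left(-2000 + 15748\right) = \left(\frac{1}{36 - 42} \left(-87\right) + 3542\right) + 13748 = \left(\frac{1}{-6} \left(-87\right) + 3542\right) + 13748 = \left(\left(- \frac{1}{6}\right) \left(-87\right) + 3542\right) + 13748 = \left(\frac{29}{2} + 3542\right) + 13748 = \frac{7113}{2} + 13748 = \frac{34609}{2}$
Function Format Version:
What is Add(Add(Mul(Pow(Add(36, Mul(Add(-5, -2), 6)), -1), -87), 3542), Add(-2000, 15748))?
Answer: Rational(34609, 2) ≈ 17305.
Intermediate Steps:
Add(Add(Mul(Pow(Add(36, Mul(Add(-5, -2), 6)), -1), -87), 3542), Add(-2000, 15748)) = Add(Add(Mul(Pow(Add(36, Mul(-7, 6)), -1), -87), 3542), 13748) = Add(Add(Mul(Pow(Add(36, -42), -1), -87), 3542), 13748) = Add(Add(Mul(Pow(-6, -1), -87), 3542), 13748) = Add(Add(Mul(Rational(-1, 6), -87), 3542), 13748) = Add(Add(Rational(29, 2), 3542), 13748) = Add(Rational(7113, 2), 13748) = Rational(34609, 2)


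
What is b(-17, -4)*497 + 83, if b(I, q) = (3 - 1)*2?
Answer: 2071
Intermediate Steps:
b(I, q) = 4 (b(I, q) = 2*2 = 4)
b(-17, -4)*497 + 83 = 4*497 + 83 = 1988 + 83 = 2071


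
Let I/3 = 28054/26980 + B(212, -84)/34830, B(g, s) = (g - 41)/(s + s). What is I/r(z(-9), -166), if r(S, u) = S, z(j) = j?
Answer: -911953801/2631197520 ≈ -0.34659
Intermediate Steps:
B(g, s) = (-41 + g)/(2*s) (B(g, s) = (-41 + g)/((2*s)) = (-41 + g)*(1/(2*s)) = (-41 + g)/(2*s))
I = 911953801/292355280 (I = 3*(28054/26980 + ((½)*(-41 + 212)/(-84))/34830) = 3*(28054*(1/26980) + ((½)*(-1/84)*171)*(1/34830)) = 3*(14027/13490 - 57/56*1/34830) = 3*(14027/13490 - 19/650160) = 3*(911953801/877065840) = 911953801/292355280 ≈ 3.1193)
I/r(z(-9), -166) = (911953801/292355280)/(-9) = (911953801/292355280)*(-⅑) = -911953801/2631197520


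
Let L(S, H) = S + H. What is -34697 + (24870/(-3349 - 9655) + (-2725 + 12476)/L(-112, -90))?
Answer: -11409272865/328351 ≈ -34747.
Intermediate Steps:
L(S, H) = H + S
-34697 + (24870/(-3349 - 9655) + (-2725 + 12476)/L(-112, -90)) = -34697 + (24870/(-3349 - 9655) + (-2725 + 12476)/(-90 - 112)) = -34697 + (24870/(-13004) + 9751/(-202)) = -34697 + (24870*(-1/13004) + 9751*(-1/202)) = -34697 + (-12435/6502 - 9751/202) = -34697 - 16478218/328351 = -11409272865/328351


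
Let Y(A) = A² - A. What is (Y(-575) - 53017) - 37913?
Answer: 240270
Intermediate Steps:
(Y(-575) - 53017) - 37913 = (-575*(-1 - 575) - 53017) - 37913 = (-575*(-576) - 53017) - 37913 = (331200 - 53017) - 37913 = 278183 - 37913 = 240270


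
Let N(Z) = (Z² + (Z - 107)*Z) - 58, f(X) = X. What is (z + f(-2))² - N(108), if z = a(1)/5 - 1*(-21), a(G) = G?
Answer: -283634/25 ≈ -11345.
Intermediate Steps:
z = 106/5 (z = 1/5 - 1*(-21) = 1*(⅕) + 21 = ⅕ + 21 = 106/5 ≈ 21.200)
N(Z) = -58 + Z² + Z*(-107 + Z) (N(Z) = (Z² + (-107 + Z)*Z) - 58 = (Z² + Z*(-107 + Z)) - 58 = -58 + Z² + Z*(-107 + Z))
(z + f(-2))² - N(108) = (106/5 - 2)² - (-58 - 107*108 + 2*108²) = (96/5)² - (-58 - 11556 + 2*11664) = 9216/25 - (-58 - 11556 + 23328) = 9216/25 - 1*11714 = 9216/25 - 11714 = -283634/25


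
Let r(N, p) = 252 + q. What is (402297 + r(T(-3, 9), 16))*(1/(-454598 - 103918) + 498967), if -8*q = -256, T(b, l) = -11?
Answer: 112191696986118151/558516 ≈ 2.0087e+11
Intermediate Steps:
q = 32 (q = -1/8*(-256) = 32)
r(N, p) = 284 (r(N, p) = 252 + 32 = 284)
(402297 + r(T(-3, 9), 16))*(1/(-454598 - 103918) + 498967) = (402297 + 284)*(1/(-454598 - 103918) + 498967) = 402581*(1/(-558516) + 498967) = 402581*(-1/558516 + 498967) = 402581*(278681052971/558516) = 112191696986118151/558516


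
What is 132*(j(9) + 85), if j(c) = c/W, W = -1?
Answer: 10032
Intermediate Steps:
j(c) = -c (j(c) = c/(-1) = c*(-1) = -c)
132*(j(9) + 85) = 132*(-1*9 + 85) = 132*(-9 + 85) = 132*76 = 10032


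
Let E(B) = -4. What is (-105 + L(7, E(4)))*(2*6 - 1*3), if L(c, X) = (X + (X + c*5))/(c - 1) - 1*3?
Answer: -1863/2 ≈ -931.50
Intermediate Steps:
L(c, X) = -3 + (2*X + 5*c)/(-1 + c) (L(c, X) = (X + (X + 5*c))/(-1 + c) - 3 = (2*X + 5*c)/(-1 + c) - 3 = -3 + (2*X + 5*c)/(-1 + c))
(-105 + L(7, E(4)))*(2*6 - 1*3) = (-105 + (3 + 2*(-4) + 2*7)/(-1 + 7))*(2*6 - 1*3) = (-105 + (3 - 8 + 14)/6)*(12 - 3) = (-105 + (⅙)*9)*9 = (-105 + 3/2)*9 = -207/2*9 = -1863/2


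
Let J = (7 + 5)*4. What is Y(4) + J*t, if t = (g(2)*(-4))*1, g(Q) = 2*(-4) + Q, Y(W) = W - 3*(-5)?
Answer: 1171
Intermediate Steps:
J = 48 (J = 12*4 = 48)
Y(W) = 15 + W (Y(W) = W + 15 = 15 + W)
g(Q) = -8 + Q
t = 24 (t = ((-8 + 2)*(-4))*1 = -6*(-4)*1 = 24*1 = 24)
Y(4) + J*t = (15 + 4) + 48*24 = 19 + 1152 = 1171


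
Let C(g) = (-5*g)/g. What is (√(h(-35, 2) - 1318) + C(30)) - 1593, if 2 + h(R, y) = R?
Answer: -1598 + I*√1355 ≈ -1598.0 + 36.81*I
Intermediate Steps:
h(R, y) = -2 + R
C(g) = -5
(√(h(-35, 2) - 1318) + C(30)) - 1593 = (√((-2 - 35) - 1318) - 5) - 1593 = (√(-37 - 1318) - 5) - 1593 = (√(-1355) - 5) - 1593 = (I*√1355 - 5) - 1593 = (-5 + I*√1355) - 1593 = -1598 + I*√1355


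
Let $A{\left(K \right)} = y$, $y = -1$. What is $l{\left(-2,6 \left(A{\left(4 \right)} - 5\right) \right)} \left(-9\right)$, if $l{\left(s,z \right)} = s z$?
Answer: $-648$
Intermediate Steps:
$A{\left(K \right)} = -1$
$l{\left(-2,6 \left(A{\left(4 \right)} - 5\right) \right)} \left(-9\right) = - 2 \cdot 6 \left(-1 - 5\right) \left(-9\right) = - 2 \cdot 6 \left(-6\right) \left(-9\right) = \left(-2\right) \left(-36\right) \left(-9\right) = 72 \left(-9\right) = -648$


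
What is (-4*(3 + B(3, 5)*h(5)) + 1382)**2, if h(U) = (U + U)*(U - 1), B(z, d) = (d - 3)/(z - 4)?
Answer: 2856100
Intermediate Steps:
B(z, d) = (-3 + d)/(-4 + z)
h(U) = 2*U*(-1 + U) (h(U) = (2*U)*(-1 + U) = 2*U*(-1 + U))
(-4*(3 + B(3, 5)*h(5)) + 1382)**2 = (-4*(3 + ((-3 + 5)/(-4 + 3))*(2*5*(-1 + 5))) + 1382)**2 = (-4*(3 + (2/(-1))*(2*5*4)) + 1382)**2 = (-4*(3 - 1*2*40) + 1382)**2 = (-4*(3 - 2*40) + 1382)**2 = (-4*(3 - 80) + 1382)**2 = (-4*(-77) + 1382)**2 = (308 + 1382)**2 = 1690**2 = 2856100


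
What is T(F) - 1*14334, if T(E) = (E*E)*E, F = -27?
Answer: -34017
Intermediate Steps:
T(E) = E³ (T(E) = E²*E = E³)
T(F) - 1*14334 = (-27)³ - 1*14334 = -19683 - 14334 = -34017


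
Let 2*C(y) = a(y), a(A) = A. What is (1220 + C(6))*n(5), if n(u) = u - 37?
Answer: -39136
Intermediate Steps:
C(y) = y/2
n(u) = -37 + u
(1220 + C(6))*n(5) = (1220 + (½)*6)*(-37 + 5) = (1220 + 3)*(-32) = 1223*(-32) = -39136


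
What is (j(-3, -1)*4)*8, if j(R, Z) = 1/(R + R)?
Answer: -16/3 ≈ -5.3333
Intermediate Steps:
j(R, Z) = 1/(2*R)
(j(-3, -1)*4)*8 = (((½)/(-3))*4)*8 = (((½)*(-⅓))*4)*8 = -⅙*4*8 = -⅔*8 = -16/3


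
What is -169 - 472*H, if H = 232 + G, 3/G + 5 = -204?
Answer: -22920241/209 ≈ -1.0967e+5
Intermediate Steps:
G = -3/209 (G = 3/(-5 - 204) = 3/(-209) = 3*(-1/209) = -3/209 ≈ -0.014354)
H = 48485/209 (H = 232 - 3/209 = 48485/209 ≈ 231.99)
-169 - 472*H = -169 - 472*48485/209 = -169 - 22884920/209 = -22920241/209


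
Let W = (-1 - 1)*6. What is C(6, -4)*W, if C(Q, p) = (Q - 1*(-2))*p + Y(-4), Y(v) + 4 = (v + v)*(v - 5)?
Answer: -432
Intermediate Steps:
Y(v) = -4 + 2*v*(-5 + v) (Y(v) = -4 + (v + v)*(v - 5) = -4 + (2*v)*(-5 + v) = -4 + 2*v*(-5 + v))
C(Q, p) = 68 + p*(2 + Q) (C(Q, p) = (Q - 1*(-2))*p + (-4 - 10*(-4) + 2*(-4)²) = (Q + 2)*p + (-4 + 40 + 2*16) = (2 + Q)*p + (-4 + 40 + 32) = p*(2 + Q) + 68 = 68 + p*(2 + Q))
W = -12 (W = -2*6 = -12)
C(6, -4)*W = (68 + 2*(-4) + 6*(-4))*(-12) = (68 - 8 - 24)*(-12) = 36*(-12) = -432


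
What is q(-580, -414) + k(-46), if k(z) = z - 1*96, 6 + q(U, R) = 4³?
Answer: -84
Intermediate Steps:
q(U, R) = 58 (q(U, R) = -6 + 4³ = -6 + 64 = 58)
k(z) = -96 + z (k(z) = z - 96 = -96 + z)
q(-580, -414) + k(-46) = 58 + (-96 - 46) = 58 - 142 = -84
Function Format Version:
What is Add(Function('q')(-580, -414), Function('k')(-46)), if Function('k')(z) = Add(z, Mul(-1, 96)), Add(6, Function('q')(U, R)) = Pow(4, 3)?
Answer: -84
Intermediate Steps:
Function('q')(U, R) = 58 (Function('q')(U, R) = Add(-6, Pow(4, 3)) = Add(-6, 64) = 58)
Function('k')(z) = Add(-96, z) (Function('k')(z) = Add(z, -96) = Add(-96, z))
Add(Function('q')(-580, -414), Function('k')(-46)) = Add(58, Add(-96, -46)) = Add(58, -142) = -84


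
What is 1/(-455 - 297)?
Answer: -1/752 ≈ -0.0013298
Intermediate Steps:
1/(-455 - 297) = 1/(-752) = -1/752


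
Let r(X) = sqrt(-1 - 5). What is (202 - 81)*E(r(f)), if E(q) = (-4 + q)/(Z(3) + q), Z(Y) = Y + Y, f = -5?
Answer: -363/7 + 605*I*sqrt(6)/21 ≈ -51.857 + 70.569*I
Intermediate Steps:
r(X) = I*sqrt(6) (r(X) = sqrt(-6) = I*sqrt(6))
Z(Y) = 2*Y
E(q) = (-4 + q)/(6 + q) (E(q) = (-4 + q)/(2*3 + q) = (-4 + q)/(6 + q))
(202 - 81)*E(r(f)) = (202 - 81)*((-4 + I*sqrt(6))/(6 + I*sqrt(6))) = 121*((-4 + I*sqrt(6))/(6 + I*sqrt(6))) = 121*(-4 + I*sqrt(6))/(6 + I*sqrt(6))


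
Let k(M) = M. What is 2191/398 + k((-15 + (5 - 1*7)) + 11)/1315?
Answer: 2878777/523370 ≈ 5.5005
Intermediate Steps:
2191/398 + k((-15 + (5 - 1*7)) + 11)/1315 = 2191/398 + ((-15 + (5 - 1*7)) + 11)/1315 = 2191*(1/398) + ((-15 + (5 - 7)) + 11)*(1/1315) = 2191/398 + ((-15 - 2) + 11)*(1/1315) = 2191/398 + (-17 + 11)*(1/1315) = 2191/398 - 6*1/1315 = 2191/398 - 6/1315 = 2878777/523370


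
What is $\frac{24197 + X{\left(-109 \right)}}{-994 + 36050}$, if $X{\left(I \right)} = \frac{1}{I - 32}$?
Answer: $\frac{213236}{308931} \approx 0.69024$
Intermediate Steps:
$X{\left(I \right)} = \frac{1}{-32 + I}$
$\frac{24197 + X{\left(-109 \right)}}{-994 + 36050} = \frac{24197 + \frac{1}{-32 - 109}}{-994 + 36050} = \frac{24197 + \frac{1}{-141}}{35056} = \left(24197 - \frac{1}{141}\right) \frac{1}{35056} = \frac{3411776}{141} \cdot \frac{1}{35056} = \frac{213236}{308931}$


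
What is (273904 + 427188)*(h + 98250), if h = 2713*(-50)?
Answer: -26220840800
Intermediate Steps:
h = -135650
(273904 + 427188)*(h + 98250) = (273904 + 427188)*(-135650 + 98250) = 701092*(-37400) = -26220840800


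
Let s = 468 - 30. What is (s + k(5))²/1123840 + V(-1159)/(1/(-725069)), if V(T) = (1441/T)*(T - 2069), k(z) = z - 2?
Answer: -3790367589510194601/1302530560 ≈ -2.9100e+9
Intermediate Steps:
k(z) = -2 + z
s = 438
V(T) = 1441*(-2069 + T)/T (V(T) = (1441/T)*(-2069 + T) = 1441*(-2069 + T)/T)
(s + k(5))²/1123840 + V(-1159)/(1/(-725069)) = (438 + (-2 + 5))²/1123840 + (1441 - 2981429/(-1159))/(1/(-725069)) = (438 + 3)²*(1/1123840) + (1441 - 2981429*(-1/1159))/(-1/725069) = 441²*(1/1123840) + (1441 + 2981429/1159)*(-725069) = 194481*(1/1123840) + (4651548/1159)*(-725069) = 194481/1123840 - 3372693256812/1159 = -3790367589510194601/1302530560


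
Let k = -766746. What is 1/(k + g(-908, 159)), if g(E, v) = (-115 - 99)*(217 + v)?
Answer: -1/847210 ≈ -1.1803e-6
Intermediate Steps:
g(E, v) = -46438 - 214*v (g(E, v) = -214*(217 + v) = -46438 - 214*v)
1/(k + g(-908, 159)) = 1/(-766746 + (-46438 - 214*159)) = 1/(-766746 + (-46438 - 34026)) = 1/(-766746 - 80464) = 1/(-847210) = -1/847210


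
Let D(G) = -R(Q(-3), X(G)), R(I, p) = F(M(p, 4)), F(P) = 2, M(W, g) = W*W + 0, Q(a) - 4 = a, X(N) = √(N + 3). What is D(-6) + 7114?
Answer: 7112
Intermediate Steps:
X(N) = √(3 + N)
Q(a) = 4 + a
M(W, g) = W² (M(W, g) = W² + 0 = W²)
R(I, p) = 2
D(G) = -2 (D(G) = -1*2 = -2)
D(-6) + 7114 = -2 + 7114 = 7112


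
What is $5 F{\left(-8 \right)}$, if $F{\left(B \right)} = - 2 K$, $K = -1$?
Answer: $10$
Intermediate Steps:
$F{\left(B \right)} = 2$ ($F{\left(B \right)} = \left(-2\right) \left(-1\right) = 2$)
$5 F{\left(-8 \right)} = 5 \cdot 2 = 10$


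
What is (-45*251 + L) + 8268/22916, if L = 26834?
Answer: 89024998/5729 ≈ 15539.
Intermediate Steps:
(-45*251 + L) + 8268/22916 = (-45*251 + 26834) + 8268/22916 = (-11295 + 26834) + 8268*(1/22916) = 15539 + 2067/5729 = 89024998/5729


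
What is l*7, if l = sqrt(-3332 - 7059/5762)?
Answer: 7*I*sqrt(110665219766)/5762 ≈ 404.14*I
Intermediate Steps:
l = I*sqrt(110665219766)/5762 (l = sqrt(-3332 - 7059*1/5762) = sqrt(-3332 - 7059/5762) = sqrt(-19206043/5762) = I*sqrt(110665219766)/5762 ≈ 57.734*I)
l*7 = (I*sqrt(110665219766)/5762)*7 = 7*I*sqrt(110665219766)/5762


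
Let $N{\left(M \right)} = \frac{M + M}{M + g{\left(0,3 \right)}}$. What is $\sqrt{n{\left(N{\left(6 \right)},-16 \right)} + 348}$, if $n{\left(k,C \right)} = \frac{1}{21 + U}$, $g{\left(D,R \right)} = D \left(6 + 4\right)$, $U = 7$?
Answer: $\frac{\sqrt{68215}}{14} \approx 18.656$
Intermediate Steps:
$g{\left(D,R \right)} = 10 D$ ($g{\left(D,R \right)} = D 10 = 10 D$)
$N{\left(M \right)} = 2$ ($N{\left(M \right)} = \frac{M + M}{M + 10 \cdot 0} = \frac{2 M}{M + 0} = \frac{2 M}{M} = 2$)
$n{\left(k,C \right)} = \frac{1}{28}$ ($n{\left(k,C \right)} = \frac{1}{21 + 7} = \frac{1}{28}$)
$\sqrt{n{\left(N{\left(6 \right)},-16 \right)} + 348} = \sqrt{\frac{1}{28} + 348} = \sqrt{\frac{9745}{28}} = \frac{\sqrt{68215}}{14}$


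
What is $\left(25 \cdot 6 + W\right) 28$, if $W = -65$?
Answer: $2380$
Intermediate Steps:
$\left(25 \cdot 6 + W\right) 28 = \left(25 \cdot 6 - 65\right) 28 = \left(150 - 65\right) 28 = 85 \cdot 28 = 2380$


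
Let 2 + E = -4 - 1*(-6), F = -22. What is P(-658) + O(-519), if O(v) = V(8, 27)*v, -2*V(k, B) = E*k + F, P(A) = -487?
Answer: -6196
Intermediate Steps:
E = 0 (E = -2 + (-4 - 1*(-6)) = -2 + (-4 + 6) = -2 + 2 = 0)
V(k, B) = 11 (V(k, B) = -(0*k - 22)/2 = -(0 - 22)/2 = -½*(-22) = 11)
O(v) = 11*v
P(-658) + O(-519) = -487 + 11*(-519) = -487 - 5709 = -6196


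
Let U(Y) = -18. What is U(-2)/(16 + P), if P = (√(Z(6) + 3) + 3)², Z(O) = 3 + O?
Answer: -666/937 + 216*√3/937 ≈ -0.31150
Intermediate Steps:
P = (3 + 2*√3)² (P = (√((3 + 6) + 3) + 3)² = (√(9 + 3) + 3)² = (√12 + 3)² = (2*√3 + 3)² = (3 + 2*√3)² ≈ 41.785)
U(-2)/(16 + P) = -18/(16 + (21 + 12*√3)) = -18/(37 + 12*√3)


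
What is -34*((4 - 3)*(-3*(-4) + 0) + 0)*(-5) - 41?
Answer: 1999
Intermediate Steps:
-34*((4 - 3)*(-3*(-4) + 0) + 0)*(-5) - 41 = -34*(1*(12 + 0) + 0)*(-5) - 41 = -34*(1*12 + 0)*(-5) - 41 = -34*(12 + 0)*(-5) - 41 = -408*(-5) - 41 = -34*(-60) - 41 = 2040 - 41 = 1999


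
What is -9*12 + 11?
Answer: -97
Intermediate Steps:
-9*12 + 11 = -108 + 11 = -97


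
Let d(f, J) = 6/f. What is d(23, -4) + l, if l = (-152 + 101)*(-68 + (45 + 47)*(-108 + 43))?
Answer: 7094310/23 ≈ 3.0845e+5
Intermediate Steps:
l = 308448 (l = -51*(-68 + 92*(-65)) = -51*(-68 - 5980) = -51*(-6048) = 308448)
d(23, -4) + l = 6/23 + 308448 = 7094310/23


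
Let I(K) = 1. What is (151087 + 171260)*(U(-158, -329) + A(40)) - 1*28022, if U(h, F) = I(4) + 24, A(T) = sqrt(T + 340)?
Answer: 8030653 + 644694*sqrt(95) ≈ 1.4314e+7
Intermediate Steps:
A(T) = sqrt(340 + T)
U(h, F) = 25 (U(h, F) = 1 + 24 = 25)
(151087 + 171260)*(U(-158, -329) + A(40)) - 1*28022 = (151087 + 171260)*(25 + sqrt(340 + 40)) - 1*28022 = 322347*(25 + sqrt(380)) - 28022 = 322347*(25 + 2*sqrt(95)) - 28022 = (8058675 + 644694*sqrt(95)) - 28022 = 8030653 + 644694*sqrt(95)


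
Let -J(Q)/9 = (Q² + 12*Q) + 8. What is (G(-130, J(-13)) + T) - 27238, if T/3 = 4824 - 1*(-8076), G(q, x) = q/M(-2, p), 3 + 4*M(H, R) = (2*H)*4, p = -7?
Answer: 218298/19 ≈ 11489.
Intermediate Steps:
J(Q) = -72 - 108*Q - 9*Q² (J(Q) = -9*((Q² + 12*Q) + 8) = -9*(8 + Q² + 12*Q) = -72 - 108*Q - 9*Q²)
M(H, R) = -¾ + 2*H (M(H, R) = -¾ + ((2*H)*4)/4 = -¾ + (8*H)/4 = -¾ + 2*H)
G(q, x) = -4*q/19 (G(q, x) = q/(-¾ + 2*(-2)) = q/(-¾ - 4) = q/(-19/4) = q*(-4/19) = -4*q/19)
T = 38700 (T = 3*(4824 - 1*(-8076)) = 3*(4824 + 8076) = 3*12900 = 38700)
(G(-130, J(-13)) + T) - 27238 = (-4/19*(-130) + 38700) - 27238 = (520/19 + 38700) - 27238 = 735820/19 - 27238 = 218298/19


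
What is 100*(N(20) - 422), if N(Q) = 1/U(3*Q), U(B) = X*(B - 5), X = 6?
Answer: -1392590/33 ≈ -42200.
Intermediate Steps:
U(B) = -30 + 6*B (U(B) = 6*(B - 5) = 6*(-5 + B) = -30 + 6*B)
N(Q) = 1/(-30 + 18*Q) (N(Q) = 1/(-30 + 6*(3*Q)) = 1/(-30 + 18*Q))
100*(N(20) - 422) = 100*(1/(6*(-5 + 3*20)) - 422) = 100*(1/(6*(-5 + 60)) - 422) = 100*((⅙)/55 - 422) = 100*((⅙)*(1/55) - 422) = 100*(1/330 - 422) = 100*(-139259/330) = -1392590/33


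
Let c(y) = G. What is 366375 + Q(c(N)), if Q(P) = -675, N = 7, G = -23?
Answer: 365700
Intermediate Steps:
c(y) = -23
366375 + Q(c(N)) = 366375 - 675 = 365700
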